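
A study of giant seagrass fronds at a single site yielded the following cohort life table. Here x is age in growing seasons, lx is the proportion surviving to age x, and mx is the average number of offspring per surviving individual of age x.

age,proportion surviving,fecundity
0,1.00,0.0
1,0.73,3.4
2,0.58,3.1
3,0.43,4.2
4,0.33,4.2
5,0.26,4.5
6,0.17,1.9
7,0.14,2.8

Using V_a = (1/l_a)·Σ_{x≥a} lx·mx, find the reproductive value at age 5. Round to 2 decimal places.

lx·mx for x ≥ 5: 1.17, 0.323, 0.392 → sum = 1.885
V_5 = 1.885 / l_5 = 1.885 / 0.26 = 7.25 → 7.25

7.25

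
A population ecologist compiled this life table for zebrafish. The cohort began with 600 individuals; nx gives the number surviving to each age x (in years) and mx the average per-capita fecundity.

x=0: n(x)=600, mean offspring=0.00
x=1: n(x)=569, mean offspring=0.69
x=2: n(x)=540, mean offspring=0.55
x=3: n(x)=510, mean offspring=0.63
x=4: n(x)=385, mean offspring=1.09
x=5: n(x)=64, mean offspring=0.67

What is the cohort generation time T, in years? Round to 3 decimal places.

2.609

lx = nx/n0 = nx/600: 1, 0.94833…, 0.9, 0.85, 0.64167…, 0.10667…
lx·mx: 0, 0.65435…, 0.495, 0.5355, 0.699417…, 0.071467… → R0 = 2.455733…
x·lx·mx: 0, 0.65435…, 0.99, 1.6065, 2.797667…, 0.357333… → Σ = 6.40585…
T = 6.40585… / 2.455733… = 2.608528… → 2.609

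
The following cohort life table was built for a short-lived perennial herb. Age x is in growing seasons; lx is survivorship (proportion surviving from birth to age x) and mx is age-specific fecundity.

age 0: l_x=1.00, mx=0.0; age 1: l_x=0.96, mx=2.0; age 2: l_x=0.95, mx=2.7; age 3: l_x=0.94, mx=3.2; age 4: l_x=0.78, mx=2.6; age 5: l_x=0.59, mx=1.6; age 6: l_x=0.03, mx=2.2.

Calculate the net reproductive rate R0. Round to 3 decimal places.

10.531

lx·mx by age: 0, 1.92, 2.565, 3.008, 2.028, 0.944, 0.066
R0 = Σ lx·mx = 10.531 → 10.531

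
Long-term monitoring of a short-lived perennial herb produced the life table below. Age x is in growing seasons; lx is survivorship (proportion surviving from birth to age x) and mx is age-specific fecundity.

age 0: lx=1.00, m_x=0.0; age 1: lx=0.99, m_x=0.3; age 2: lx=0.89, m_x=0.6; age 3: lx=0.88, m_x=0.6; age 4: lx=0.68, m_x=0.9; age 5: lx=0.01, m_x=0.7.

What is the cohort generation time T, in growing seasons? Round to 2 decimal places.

2.75

lx·mx: 0, 0.297, 0.534, 0.528, 0.612, 0.007 → R0 = 1.978
x·lx·mx: 0, 0.297, 1.068, 1.584, 2.448, 0.035 → Σ = 5.432
T = 5.432 / 1.978 = 2.746208… → 2.75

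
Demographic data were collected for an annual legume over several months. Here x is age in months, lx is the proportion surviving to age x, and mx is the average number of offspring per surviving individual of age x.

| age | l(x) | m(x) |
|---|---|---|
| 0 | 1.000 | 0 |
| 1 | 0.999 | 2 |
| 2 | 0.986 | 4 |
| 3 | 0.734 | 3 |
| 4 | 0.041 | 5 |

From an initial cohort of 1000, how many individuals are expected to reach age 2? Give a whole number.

986

Expected survivors = N0 · l_2 = 1000 × 0.986 = 986 → 986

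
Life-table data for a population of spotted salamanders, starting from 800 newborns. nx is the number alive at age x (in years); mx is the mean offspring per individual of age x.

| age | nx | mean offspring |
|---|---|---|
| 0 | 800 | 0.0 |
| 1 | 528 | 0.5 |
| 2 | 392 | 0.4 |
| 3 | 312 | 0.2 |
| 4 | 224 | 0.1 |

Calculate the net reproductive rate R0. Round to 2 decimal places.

0.63

lx = nx/n0 = nx/800: 1, 0.66, 0.49, 0.39, 0.28
lx·mx by age: 0, 0.33, 0.196, 0.078, 0.028
R0 = Σ lx·mx = 0.632 → 0.63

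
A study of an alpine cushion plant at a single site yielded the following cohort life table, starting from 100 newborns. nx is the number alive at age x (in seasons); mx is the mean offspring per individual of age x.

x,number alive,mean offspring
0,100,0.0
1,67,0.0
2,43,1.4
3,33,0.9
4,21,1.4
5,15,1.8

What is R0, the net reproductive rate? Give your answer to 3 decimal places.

1.463

lx = nx/n0 = nx/100: 1, 0.67, 0.43, 0.33, 0.21, 0.15
lx·mx by age: 0, 0, 0.602, 0.297, 0.294, 0.27
R0 = Σ lx·mx = 1.463 → 1.463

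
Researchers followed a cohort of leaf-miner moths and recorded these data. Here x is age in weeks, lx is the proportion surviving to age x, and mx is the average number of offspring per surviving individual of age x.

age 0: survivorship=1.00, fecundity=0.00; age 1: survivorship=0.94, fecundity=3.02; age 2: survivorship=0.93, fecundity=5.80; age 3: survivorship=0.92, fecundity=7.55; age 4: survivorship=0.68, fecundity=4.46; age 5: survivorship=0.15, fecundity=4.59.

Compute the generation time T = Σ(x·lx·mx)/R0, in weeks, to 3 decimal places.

2.648

lx·mx: 0, 2.8388, 5.394, 6.946, 3.0328, 0.6885 → R0 = 18.9001
x·lx·mx: 0, 2.8388, 10.788, 20.838, 12.1312, 3.4425 → Σ = 50.0385
T = 50.0385 / 18.9001 = 2.647526… → 2.648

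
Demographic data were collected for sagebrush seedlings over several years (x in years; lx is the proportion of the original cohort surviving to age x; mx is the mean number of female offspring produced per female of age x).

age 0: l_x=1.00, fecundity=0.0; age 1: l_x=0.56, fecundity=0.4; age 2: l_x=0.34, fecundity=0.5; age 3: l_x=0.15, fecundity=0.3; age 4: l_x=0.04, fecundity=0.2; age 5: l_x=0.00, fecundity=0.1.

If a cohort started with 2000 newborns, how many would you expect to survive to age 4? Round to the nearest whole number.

Expected survivors = N0 · l_4 = 2000 × 0.04 = 80 → 80

80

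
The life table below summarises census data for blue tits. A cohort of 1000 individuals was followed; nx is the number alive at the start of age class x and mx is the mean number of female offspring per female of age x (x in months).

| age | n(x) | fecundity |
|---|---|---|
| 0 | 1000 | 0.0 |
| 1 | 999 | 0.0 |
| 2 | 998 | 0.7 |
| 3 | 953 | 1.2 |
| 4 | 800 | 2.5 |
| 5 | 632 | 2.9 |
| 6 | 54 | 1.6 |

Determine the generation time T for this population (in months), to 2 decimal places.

3.91

lx = nx/n0 = nx/1000: 1, 0.999, 0.998, 0.953, 0.8, 0.632, 0.054
lx·mx: 0, 0, 0.6986, 1.1436, 2, 1.8328, 0.0864 → R0 = 5.7614
x·lx·mx: 0, 0, 1.3972, 3.4308, 8, 9.164, 0.5184 → Σ = 22.5104
T = 22.5104 / 5.7614 = 3.907106… → 3.91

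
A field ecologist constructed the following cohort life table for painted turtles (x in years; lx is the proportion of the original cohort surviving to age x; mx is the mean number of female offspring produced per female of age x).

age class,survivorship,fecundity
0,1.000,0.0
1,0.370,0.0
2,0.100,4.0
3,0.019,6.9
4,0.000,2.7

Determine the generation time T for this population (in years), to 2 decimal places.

2.25

lx·mx: 0, 0, 0.4, 0.1311, 0 → R0 = 0.5311
x·lx·mx: 0, 0, 0.8, 0.3933, 0 → Σ = 1.1933
T = 1.1933 / 0.5311 = 2.246846… → 2.25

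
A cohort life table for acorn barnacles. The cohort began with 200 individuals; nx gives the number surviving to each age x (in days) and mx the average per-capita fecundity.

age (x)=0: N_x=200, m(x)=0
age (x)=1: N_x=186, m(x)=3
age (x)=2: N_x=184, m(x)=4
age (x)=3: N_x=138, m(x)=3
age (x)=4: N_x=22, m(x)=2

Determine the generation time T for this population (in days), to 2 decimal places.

lx = nx/n0 = nx/200: 1, 0.93, 0.92, 0.69, 0.11
lx·mx: 0, 2.79, 3.68, 2.07, 0.22 → R0 = 8.76
x·lx·mx: 0, 2.79, 7.36, 6.21, 0.88 → Σ = 17.24
T = 17.24 / 8.76 = 1.968037… → 1.97

1.97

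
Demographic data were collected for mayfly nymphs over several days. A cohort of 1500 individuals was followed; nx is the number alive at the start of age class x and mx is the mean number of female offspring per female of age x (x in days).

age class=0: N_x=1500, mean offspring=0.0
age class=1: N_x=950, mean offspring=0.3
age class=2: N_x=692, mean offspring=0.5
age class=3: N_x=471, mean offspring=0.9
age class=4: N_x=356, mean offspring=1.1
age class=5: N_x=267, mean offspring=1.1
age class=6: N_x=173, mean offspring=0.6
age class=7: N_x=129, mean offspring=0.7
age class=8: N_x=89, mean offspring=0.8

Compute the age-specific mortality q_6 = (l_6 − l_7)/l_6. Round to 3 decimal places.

lx = nx/n0 = nx/1500: 1, 0.63333…, 0.46133…, 0.314, 0.23733…, 0.178, 0.11533…, 0.086, 0.05933…
q_6 = (l_6 − l_7) / l_6 = (0.115333… − 0.086) / 0.115333…
     = 0.029333… / 0.115333… = 0.254335… → 0.254

0.254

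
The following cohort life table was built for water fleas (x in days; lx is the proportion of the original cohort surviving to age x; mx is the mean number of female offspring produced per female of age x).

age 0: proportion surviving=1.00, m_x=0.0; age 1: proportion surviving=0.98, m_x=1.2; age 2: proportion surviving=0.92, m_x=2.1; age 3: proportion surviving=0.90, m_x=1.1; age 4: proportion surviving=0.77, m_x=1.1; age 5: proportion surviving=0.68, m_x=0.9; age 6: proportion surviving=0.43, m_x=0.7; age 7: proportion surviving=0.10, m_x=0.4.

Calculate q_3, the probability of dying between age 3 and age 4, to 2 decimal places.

0.14

q_3 = (l_3 − l_4) / l_3 = (0.9 − 0.77) / 0.9
     = 0.13 / 0.9 = 0.144444… → 0.14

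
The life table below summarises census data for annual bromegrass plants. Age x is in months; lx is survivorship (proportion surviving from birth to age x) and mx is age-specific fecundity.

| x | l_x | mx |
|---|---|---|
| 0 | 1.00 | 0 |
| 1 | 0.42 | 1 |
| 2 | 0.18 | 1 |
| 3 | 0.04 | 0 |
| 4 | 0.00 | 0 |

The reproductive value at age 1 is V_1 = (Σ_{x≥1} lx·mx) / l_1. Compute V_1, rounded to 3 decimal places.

lx·mx for x ≥ 1: 0.42, 0.18, 0, 0 → sum = 0.6
V_1 = 0.6 / l_1 = 0.6 / 0.42 = 1.428571… → 1.429

1.429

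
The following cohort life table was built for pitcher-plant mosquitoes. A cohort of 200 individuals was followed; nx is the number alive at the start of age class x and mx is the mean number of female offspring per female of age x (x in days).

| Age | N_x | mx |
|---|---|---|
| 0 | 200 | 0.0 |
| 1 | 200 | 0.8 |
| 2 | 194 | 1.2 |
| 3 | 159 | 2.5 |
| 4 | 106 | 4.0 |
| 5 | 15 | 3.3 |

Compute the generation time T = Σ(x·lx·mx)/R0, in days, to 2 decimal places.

2.98

lx = nx/n0 = nx/200: 1, 1, 0.97, 0.795, 0.53, 0.075
lx·mx: 0, 0.8, 1.164, 1.9875, 2.12, 0.2475 → R0 = 6.319
x·lx·mx: 0, 0.8, 2.328, 5.9625, 8.48, 1.2375 → Σ = 18.808
T = 18.808 / 6.319 = 2.97642… → 2.98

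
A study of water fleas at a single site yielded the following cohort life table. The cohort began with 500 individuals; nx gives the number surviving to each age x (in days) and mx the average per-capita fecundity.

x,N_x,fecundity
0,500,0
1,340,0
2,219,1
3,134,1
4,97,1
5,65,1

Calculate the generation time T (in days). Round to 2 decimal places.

3.02

lx = nx/n0 = nx/500: 1, 0.68, 0.438, 0.268, 0.194, 0.13
lx·mx: 0, 0, 0.438, 0.268, 0.194, 0.13 → R0 = 1.03
x·lx·mx: 0, 0, 0.876, 0.804, 0.776, 0.65 → Σ = 3.106
T = 3.106 / 1.03 = 3.015534… → 3.02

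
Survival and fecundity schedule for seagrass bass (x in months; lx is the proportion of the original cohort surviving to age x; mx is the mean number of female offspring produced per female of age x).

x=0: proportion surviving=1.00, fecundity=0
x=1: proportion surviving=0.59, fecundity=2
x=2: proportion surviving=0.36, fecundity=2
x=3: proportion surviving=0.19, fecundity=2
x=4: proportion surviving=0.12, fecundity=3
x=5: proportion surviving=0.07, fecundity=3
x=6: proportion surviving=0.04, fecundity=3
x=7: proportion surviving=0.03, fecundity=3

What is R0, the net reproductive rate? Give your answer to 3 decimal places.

lx·mx by age: 0, 1.18, 0.72, 0.38, 0.36, 0.21, 0.12, 0.09
R0 = Σ lx·mx = 3.06 → 3.060

3.060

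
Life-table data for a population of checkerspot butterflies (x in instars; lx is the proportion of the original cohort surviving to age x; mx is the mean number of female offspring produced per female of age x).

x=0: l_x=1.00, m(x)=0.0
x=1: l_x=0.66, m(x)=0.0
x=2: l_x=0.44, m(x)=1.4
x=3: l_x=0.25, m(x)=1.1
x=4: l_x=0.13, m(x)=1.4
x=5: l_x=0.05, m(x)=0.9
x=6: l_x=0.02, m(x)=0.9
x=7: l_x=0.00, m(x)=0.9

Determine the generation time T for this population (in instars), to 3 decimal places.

lx·mx: 0, 0, 0.616, 0.275, 0.182, 0.045, 0.018, 0 → R0 = 1.136
x·lx·mx: 0, 0, 1.232, 0.825, 0.728, 0.225, 0.108, 0 → Σ = 3.118
T = 3.118 / 1.136 = 2.744718… → 2.745

2.745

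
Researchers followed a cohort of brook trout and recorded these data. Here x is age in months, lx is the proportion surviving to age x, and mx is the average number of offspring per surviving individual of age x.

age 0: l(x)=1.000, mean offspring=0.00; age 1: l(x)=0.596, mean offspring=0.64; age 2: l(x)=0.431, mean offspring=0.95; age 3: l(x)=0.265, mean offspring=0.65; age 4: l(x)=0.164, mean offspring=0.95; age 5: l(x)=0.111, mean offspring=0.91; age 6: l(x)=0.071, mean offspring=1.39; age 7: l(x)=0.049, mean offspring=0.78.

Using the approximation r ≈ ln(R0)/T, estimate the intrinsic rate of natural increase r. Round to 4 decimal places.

R0 = Σ lx·mx = 0 + 0.38144 + 0.40945 + 0.17225 + 0.1558 + 0.10101 + 0.09869 + 0.03822 = 1.35686
Σ x·lx·mx = 3.70502; T = 3.70502/1.35686 = 2.73058…
r ≈ ln(R0)/T = ln(1.35686)/2.73058… = 0.111761… → 0.1118

0.1118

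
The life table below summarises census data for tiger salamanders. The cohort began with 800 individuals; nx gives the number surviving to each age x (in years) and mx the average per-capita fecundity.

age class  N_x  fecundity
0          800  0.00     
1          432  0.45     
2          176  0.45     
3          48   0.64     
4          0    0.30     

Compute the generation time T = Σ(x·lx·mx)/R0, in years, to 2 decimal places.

1.46

lx = nx/n0 = nx/800: 1, 0.54, 0.22, 0.06, 0
lx·mx: 0, 0.243, 0.099, 0.0384, 0 → R0 = 0.3804
x·lx·mx: 0, 0.243, 0.198, 0.1152, 0 → Σ = 0.5562
T = 0.5562 / 0.3804 = 1.462145… → 1.46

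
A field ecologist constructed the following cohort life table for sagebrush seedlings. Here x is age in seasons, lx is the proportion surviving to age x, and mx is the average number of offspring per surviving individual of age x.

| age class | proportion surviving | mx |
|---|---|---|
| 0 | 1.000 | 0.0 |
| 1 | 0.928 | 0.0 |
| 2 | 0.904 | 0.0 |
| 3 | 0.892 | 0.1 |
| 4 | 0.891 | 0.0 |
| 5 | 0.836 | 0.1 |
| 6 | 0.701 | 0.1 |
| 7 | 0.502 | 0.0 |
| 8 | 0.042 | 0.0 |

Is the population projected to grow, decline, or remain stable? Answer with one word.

R0 = Σ lx·mx = 0 + 0 + 0 + 0.0892 + 0 + 0.0836 + 0.0701 + 0 + 0 = 0.2429
R0 < 1, so the population is declining.

declining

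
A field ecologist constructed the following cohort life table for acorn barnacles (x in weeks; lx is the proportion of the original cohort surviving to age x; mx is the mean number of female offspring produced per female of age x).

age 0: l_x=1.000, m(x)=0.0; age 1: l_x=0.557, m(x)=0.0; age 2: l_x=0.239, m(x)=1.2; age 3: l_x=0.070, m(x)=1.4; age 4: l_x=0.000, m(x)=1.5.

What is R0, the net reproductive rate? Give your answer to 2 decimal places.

lx·mx by age: 0, 0, 0.2868, 0.098, 0
R0 = Σ lx·mx = 0.3848 → 0.38

0.38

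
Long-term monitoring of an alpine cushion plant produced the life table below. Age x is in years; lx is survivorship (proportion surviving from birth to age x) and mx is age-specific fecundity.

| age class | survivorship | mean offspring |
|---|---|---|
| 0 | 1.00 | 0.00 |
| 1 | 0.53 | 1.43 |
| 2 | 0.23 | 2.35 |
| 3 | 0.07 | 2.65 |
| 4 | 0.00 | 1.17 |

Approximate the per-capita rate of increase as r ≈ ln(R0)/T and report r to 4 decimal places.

0.2445

R0 = Σ lx·mx = 0 + 0.7579 + 0.5405 + 0.1855 + 0 = 1.4839
Σ x·lx·mx = 2.3954; T = 2.3954/1.4839 = 1.61426…
r ≈ ln(R0)/T = ln(1.4839)/1.61426… = 0.244492… → 0.2445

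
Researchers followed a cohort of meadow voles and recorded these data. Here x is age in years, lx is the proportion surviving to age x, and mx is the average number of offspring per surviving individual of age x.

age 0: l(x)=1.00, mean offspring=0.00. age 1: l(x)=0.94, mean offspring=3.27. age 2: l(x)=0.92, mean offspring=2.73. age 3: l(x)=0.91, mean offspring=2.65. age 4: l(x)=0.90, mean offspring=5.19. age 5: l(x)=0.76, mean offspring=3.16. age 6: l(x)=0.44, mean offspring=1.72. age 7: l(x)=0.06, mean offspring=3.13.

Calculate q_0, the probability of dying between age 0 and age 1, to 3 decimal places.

q_0 = (l_0 − l_1) / l_0 = (1 − 0.94) / 1
     = 0.06 / 1 = 0.06 → 0.060

0.060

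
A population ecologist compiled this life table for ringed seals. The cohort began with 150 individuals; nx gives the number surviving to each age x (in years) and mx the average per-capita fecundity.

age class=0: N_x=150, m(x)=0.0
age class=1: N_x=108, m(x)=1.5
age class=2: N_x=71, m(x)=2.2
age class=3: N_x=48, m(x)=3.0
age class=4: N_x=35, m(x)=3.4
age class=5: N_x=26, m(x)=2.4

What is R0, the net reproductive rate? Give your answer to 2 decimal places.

4.29

lx = nx/n0 = nx/150: 1, 0.72, 0.47333…, 0.32, 0.23333…, 0.17333…
lx·mx by age: 0, 1.08, 1.041333…, 0.96, 0.793333…, 0.416…
R0 = Σ lx·mx = 4.290667… → 4.29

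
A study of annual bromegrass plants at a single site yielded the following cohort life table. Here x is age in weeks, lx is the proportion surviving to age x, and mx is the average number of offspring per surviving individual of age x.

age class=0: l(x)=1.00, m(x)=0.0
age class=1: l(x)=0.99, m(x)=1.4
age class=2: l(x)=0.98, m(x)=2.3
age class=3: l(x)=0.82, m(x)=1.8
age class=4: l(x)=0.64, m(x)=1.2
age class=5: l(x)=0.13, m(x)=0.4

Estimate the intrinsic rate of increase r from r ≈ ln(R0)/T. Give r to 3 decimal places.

R0 = Σ lx·mx = 0 + 1.386 + 2.254 + 1.476 + 0.768 + 0.052 = 5.936
Σ x·lx·mx = 13.654; T = 13.654/5.936 = 2.3002…
r ≈ ln(R0)/T = ln(5.936)/2.3002… = 0.7743… → 0.774

0.774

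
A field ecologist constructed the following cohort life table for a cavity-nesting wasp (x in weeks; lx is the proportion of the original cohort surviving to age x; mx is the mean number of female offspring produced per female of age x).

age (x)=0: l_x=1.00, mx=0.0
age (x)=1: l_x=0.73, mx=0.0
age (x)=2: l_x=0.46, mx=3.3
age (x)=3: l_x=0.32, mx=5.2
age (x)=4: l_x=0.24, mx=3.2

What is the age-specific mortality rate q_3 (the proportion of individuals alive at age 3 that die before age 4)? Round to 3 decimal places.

q_3 = (l_3 − l_4) / l_3 = (0.32 − 0.24) / 0.32
     = 0.08 / 0.32 = 0.25 → 0.250

0.250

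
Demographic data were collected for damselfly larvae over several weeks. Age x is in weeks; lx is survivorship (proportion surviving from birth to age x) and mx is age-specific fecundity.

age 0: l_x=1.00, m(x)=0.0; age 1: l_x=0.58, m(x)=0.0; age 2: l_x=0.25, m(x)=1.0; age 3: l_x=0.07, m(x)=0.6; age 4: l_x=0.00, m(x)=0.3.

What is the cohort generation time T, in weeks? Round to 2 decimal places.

lx·mx: 0, 0, 0.25, 0.042, 0 → R0 = 0.292
x·lx·mx: 0, 0, 0.5, 0.126, 0 → Σ = 0.626
T = 0.626 / 0.292 = 2.143836… → 2.14

2.14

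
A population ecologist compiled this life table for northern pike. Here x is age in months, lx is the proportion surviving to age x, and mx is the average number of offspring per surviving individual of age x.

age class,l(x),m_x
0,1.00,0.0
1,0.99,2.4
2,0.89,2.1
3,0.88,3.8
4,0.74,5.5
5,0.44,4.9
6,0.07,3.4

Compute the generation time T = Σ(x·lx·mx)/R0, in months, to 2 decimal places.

3.18

lx·mx: 0, 2.376, 1.869, 3.344, 4.07, 2.156, 0.238 → R0 = 14.053
x·lx·mx: 0, 2.376, 3.738, 10.032, 16.28, 10.78, 1.428 → Σ = 44.634
T = 44.634 / 14.053 = 3.176119… → 3.18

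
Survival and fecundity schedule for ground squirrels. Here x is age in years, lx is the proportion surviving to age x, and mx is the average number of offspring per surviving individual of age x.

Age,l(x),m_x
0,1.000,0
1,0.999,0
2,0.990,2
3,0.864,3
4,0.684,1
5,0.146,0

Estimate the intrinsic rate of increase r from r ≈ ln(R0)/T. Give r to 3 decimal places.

0.603

R0 = Σ lx·mx = 0 + 0 + 1.98 + 2.592 + 0.684 + 0 = 5.256
Σ x·lx·mx = 14.472; T = 14.472/5.256 = 2.75342…
r ≈ ln(R0)/T = ln(5.256)/2.75342… = 0.60266… → 0.603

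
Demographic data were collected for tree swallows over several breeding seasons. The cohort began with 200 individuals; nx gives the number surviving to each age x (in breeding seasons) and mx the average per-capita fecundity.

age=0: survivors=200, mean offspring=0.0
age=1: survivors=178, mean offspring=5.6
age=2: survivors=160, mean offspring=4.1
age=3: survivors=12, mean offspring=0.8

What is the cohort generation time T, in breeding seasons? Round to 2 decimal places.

lx = nx/n0 = nx/200: 1, 0.89, 0.8, 0.06
lx·mx: 0, 4.984, 3.28, 0.048 → R0 = 8.312
x·lx·mx: 0, 4.984, 6.56, 0.144 → Σ = 11.688
T = 11.688 / 8.312 = 1.40616… → 1.41

1.41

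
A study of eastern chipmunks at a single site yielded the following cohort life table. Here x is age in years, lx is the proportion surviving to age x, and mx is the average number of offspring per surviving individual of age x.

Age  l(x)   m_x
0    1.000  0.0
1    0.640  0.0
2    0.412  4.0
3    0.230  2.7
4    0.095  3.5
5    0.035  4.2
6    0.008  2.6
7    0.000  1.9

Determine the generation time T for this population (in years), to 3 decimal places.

2.654

lx·mx: 0, 0, 1.648, 0.621, 0.3325, 0.147, 0.0208, 0 → R0 = 2.7693
x·lx·mx: 0, 0, 3.296, 1.863, 1.33, 0.735, 0.1248, 0 → Σ = 7.3488
T = 7.3488 / 2.7693 = 2.653667… → 2.654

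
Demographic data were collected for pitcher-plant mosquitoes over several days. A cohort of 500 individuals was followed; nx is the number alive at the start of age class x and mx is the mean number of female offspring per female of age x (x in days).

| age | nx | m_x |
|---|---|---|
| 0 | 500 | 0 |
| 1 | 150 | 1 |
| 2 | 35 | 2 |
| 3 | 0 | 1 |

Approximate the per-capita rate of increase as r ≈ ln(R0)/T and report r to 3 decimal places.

-0.623

lx = nx/n0 = nx/500: 1, 0.3, 0.07, 0
R0 = Σ lx·mx = 0 + 0.3 + 0.14 + 0 = 0.44
Σ x·lx·mx = 0.58; T = 0.58/0.44 = 1.31818…
r ≈ ln(R0)/T = ln(0.44)/1.31818… = -0.62281… → -0.623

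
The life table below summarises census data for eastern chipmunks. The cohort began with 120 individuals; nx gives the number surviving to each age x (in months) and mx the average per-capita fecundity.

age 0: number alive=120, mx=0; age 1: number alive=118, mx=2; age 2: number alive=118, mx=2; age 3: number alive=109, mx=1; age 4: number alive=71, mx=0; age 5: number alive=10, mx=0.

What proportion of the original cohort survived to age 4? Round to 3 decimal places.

l_4 = n_4/n_0 = 71/120 = 0.591667… → 0.592

0.592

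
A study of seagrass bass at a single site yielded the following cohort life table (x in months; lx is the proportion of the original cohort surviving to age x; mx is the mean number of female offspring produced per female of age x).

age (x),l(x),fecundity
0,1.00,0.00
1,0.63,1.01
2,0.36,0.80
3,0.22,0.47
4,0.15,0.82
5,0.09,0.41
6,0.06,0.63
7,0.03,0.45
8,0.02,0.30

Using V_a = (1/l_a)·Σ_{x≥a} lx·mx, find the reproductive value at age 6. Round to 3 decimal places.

0.955

lx·mx for x ≥ 6: 0.0378, 0.0135, 0.006 → sum = 0.0573
V_6 = 0.0573 / l_6 = 0.0573 / 0.06 = 0.955 → 0.955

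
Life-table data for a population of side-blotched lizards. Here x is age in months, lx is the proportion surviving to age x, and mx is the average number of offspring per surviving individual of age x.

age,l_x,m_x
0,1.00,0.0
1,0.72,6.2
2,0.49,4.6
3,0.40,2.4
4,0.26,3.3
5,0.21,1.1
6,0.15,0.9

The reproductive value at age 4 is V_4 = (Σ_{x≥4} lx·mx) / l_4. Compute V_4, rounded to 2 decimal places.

4.71

lx·mx for x ≥ 4: 0.858, 0.231, 0.135 → sum = 1.224
V_4 = 1.224 / l_4 = 1.224 / 0.26 = 4.707692… → 4.71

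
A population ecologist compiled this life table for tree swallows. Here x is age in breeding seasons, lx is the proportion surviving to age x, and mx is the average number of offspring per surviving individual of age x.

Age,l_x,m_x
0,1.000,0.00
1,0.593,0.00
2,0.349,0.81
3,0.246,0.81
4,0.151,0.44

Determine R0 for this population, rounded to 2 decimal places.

lx·mx by age: 0, 0, 0.28269, 0.19926, 0.06644
R0 = Σ lx·mx = 0.54839 → 0.55

0.55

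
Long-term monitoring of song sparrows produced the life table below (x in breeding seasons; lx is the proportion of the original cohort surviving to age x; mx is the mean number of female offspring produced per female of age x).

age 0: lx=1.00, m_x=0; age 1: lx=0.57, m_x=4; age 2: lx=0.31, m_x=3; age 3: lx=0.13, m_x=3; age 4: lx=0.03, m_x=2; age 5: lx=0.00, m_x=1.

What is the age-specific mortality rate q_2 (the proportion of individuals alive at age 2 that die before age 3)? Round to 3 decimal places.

0.581

q_2 = (l_2 − l_3) / l_2 = (0.31 − 0.13) / 0.31
     = 0.18 / 0.31 = 0.580645… → 0.581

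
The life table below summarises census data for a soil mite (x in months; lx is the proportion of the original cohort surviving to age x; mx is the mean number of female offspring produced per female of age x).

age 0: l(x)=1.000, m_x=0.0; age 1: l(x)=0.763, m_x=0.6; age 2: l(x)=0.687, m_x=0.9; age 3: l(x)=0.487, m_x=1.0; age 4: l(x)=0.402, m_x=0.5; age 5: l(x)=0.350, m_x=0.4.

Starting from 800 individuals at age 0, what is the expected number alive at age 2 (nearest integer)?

550

Expected survivors = N0 · l_2 = 800 × 0.687 = 549.6 → 550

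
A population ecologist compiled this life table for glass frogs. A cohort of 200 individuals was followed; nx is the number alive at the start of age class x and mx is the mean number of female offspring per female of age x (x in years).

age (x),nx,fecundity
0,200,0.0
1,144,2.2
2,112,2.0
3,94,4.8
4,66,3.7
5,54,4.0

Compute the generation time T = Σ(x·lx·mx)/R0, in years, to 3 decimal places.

lx = nx/n0 = nx/200: 1, 0.72, 0.56, 0.47, 0.33, 0.27
lx·mx: 0, 1.584, 1.12, 2.256, 1.221, 1.08 → R0 = 7.261
x·lx·mx: 0, 1.584, 2.24, 6.768, 4.884, 5.4 → Σ = 20.876
T = 20.876 / 7.261 = 2.875086… → 2.875

2.875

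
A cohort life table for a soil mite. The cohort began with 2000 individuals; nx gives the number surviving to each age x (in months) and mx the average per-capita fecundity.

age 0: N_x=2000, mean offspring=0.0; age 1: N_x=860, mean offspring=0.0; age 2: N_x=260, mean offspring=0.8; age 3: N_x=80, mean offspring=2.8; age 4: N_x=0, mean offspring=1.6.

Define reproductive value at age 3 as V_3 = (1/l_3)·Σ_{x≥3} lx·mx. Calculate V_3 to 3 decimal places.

lx = nx/n0 = nx/2000: 1, 0.43, 0.13, 0.04, 0
lx·mx for x ≥ 3: 0.112, 0 → sum = 0.112
V_3 = 0.112 / l_3 = 0.112 / 0.04 = 2.8 → 2.800

2.800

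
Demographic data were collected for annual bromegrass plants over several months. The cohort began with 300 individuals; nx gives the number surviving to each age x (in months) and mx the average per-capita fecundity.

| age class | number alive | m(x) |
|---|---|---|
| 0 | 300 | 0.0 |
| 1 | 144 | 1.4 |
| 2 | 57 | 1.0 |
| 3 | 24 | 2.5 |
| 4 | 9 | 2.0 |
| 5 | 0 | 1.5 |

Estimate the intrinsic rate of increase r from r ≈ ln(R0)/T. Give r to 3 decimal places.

0.068

lx = nx/n0 = nx/300: 1, 0.48, 0.19, 0.08, 0.03, 0
R0 = Σ lx·mx = 0 + 0.672 + 0.19 + 0.2 + 0.06 + 0 = 1.122
Σ x·lx·mx = 1.892; T = 1.892/1.122 = 1.68627…
r ≈ ln(R0)/T = ln(1.122)/1.68627… = 0.06826… → 0.068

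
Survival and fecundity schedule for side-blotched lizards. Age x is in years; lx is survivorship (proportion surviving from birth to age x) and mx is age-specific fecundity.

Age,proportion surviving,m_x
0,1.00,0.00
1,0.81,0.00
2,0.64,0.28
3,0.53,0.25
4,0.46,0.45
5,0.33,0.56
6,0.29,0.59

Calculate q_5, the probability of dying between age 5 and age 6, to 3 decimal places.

0.121

q_5 = (l_5 − l_6) / l_5 = (0.33 − 0.29) / 0.33
     = 0.04 / 0.33 = 0.121212… → 0.121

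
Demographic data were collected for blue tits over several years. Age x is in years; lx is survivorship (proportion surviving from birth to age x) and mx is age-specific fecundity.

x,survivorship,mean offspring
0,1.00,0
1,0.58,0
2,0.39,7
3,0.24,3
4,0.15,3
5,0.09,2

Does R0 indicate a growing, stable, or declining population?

R0 = Σ lx·mx = 0 + 0 + 2.73 + 0.72 + 0.45 + 0.18 = 4.08
R0 > 1, so the population is growing.

growing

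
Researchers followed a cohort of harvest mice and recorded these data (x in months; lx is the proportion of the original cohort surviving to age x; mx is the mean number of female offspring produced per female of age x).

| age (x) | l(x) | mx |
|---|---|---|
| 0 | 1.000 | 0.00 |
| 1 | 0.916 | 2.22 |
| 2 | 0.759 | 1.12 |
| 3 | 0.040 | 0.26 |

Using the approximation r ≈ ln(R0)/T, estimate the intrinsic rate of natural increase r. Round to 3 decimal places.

R0 = Σ lx·mx = 0 + 2.03352 + 0.85008 + 0.0104 = 2.894
Σ x·lx·mx = 3.76488; T = 3.76488/2.894 = 1.30093…
r ≈ ln(R0)/T = ln(2.894)/1.30093… = 0.81683… → 0.817

0.817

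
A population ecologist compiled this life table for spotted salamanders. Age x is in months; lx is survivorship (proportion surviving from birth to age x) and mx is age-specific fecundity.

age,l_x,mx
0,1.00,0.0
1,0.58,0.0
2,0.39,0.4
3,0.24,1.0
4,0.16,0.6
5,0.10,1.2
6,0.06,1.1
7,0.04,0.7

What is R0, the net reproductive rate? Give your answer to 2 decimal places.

0.71

lx·mx by age: 0, 0, 0.156, 0.24, 0.096, 0.12, 0.066, 0.028
R0 = Σ lx·mx = 0.706 → 0.71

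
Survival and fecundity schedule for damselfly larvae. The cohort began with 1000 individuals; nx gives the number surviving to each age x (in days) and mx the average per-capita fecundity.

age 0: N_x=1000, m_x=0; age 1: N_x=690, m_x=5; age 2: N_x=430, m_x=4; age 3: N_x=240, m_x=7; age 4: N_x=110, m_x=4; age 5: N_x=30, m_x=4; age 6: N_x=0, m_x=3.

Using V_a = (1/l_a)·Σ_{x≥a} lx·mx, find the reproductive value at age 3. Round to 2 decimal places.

lx = nx/n0 = nx/1000: 1, 0.69, 0.43, 0.24, 0.11, 0.03, 0
lx·mx for x ≥ 3: 1.68, 0.44, 0.12, 0 → sum = 2.24
V_3 = 2.24 / l_3 = 2.24 / 0.24 = 9.333333… → 9.33

9.33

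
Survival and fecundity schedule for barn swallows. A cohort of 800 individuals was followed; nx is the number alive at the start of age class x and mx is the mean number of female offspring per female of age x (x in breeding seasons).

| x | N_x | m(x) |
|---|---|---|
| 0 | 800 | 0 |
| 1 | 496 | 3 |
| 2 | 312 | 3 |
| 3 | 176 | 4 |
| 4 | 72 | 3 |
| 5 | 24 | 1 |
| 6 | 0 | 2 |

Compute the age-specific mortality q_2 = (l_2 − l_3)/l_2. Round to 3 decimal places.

lx = nx/n0 = nx/800: 1, 0.62, 0.39, 0.22, 0.09, 0.03, 0
q_2 = (l_2 − l_3) / l_2 = (0.39 − 0.22) / 0.39
     = 0.17 / 0.39 = 0.435897… → 0.436

0.436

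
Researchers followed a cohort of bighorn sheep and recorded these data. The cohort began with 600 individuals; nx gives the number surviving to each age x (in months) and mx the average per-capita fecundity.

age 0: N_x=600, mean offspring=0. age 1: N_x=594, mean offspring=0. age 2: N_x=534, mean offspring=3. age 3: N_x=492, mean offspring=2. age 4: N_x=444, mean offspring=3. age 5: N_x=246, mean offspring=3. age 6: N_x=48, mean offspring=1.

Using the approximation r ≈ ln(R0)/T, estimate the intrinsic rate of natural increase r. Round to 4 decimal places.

lx = nx/n0 = nx/600: 1, 0.99, 0.89, 0.82, 0.74, 0.41, 0.08
R0 = Σ lx·mx = 0 + 0 + 2.67 + 1.64 + 2.22 + 1.23 + 0.08 = 7.84
Σ x·lx·mx = 25.77; T = 25.77/7.84 = 3.28699…
r ≈ ln(R0)/T = ln(7.84)/3.28699… = 0.626482… → 0.6265

0.6265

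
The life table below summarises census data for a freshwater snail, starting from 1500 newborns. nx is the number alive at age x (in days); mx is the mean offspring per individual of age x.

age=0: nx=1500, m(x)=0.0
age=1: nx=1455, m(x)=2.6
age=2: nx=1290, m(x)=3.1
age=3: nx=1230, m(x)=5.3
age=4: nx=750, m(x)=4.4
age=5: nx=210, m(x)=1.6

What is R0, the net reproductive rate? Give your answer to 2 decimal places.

11.96

lx = nx/n0 = nx/1500: 1, 0.97, 0.86, 0.82, 0.5, 0.14
lx·mx by age: 0, 2.522, 2.666, 4.346, 2.2, 0.224
R0 = Σ lx·mx = 11.958 → 11.96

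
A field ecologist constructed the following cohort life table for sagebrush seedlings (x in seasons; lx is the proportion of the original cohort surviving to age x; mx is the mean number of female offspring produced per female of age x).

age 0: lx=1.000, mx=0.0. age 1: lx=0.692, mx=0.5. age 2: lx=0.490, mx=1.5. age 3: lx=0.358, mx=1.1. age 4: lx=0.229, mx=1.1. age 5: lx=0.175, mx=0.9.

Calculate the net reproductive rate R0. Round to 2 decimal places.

1.88

lx·mx by age: 0, 0.346, 0.735, 0.3938, 0.2519, 0.1575
R0 = Σ lx·mx = 1.8842 → 1.88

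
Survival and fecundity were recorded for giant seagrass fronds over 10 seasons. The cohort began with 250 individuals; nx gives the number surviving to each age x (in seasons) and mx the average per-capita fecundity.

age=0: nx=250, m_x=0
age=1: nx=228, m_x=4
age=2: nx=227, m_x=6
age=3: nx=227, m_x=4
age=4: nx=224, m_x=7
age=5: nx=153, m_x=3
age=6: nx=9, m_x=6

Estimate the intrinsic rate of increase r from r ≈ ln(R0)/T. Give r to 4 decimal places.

lx = nx/n0 = nx/250: 1, 0.912, 0.908, 0.908, 0.896, 0.612, 0.036
R0 = Σ lx·mx = 0 + 3.648 + 5.448 + 3.632 + 6.272 + 1.836 + 0.216 = 21.052
Σ x·lx·mx = 61.004; T = 61.004/21.052 = 2.89778…
r ≈ ln(R0)/T = ln(21.052)/2.89778… = 1.051494… → 1.0515

1.0515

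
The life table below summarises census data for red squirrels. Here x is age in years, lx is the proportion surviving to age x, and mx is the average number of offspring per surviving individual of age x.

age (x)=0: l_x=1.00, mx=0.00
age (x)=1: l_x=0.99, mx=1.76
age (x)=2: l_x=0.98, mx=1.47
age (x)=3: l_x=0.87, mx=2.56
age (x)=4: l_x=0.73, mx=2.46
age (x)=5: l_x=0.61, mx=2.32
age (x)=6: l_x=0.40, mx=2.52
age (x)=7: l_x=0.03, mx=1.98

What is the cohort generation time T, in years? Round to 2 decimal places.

lx·mx: 0, 1.7424, 1.4406, 2.2272, 1.7958, 1.4152, 1.008, 0.0594 → R0 = 9.6886
x·lx·mx: 0, 1.7424, 2.8812, 6.6816, 7.1832, 7.076, 6.048, 0.4158 → Σ = 32.0282
T = 32.0282 / 9.6886 = 3.305761… → 3.31

3.31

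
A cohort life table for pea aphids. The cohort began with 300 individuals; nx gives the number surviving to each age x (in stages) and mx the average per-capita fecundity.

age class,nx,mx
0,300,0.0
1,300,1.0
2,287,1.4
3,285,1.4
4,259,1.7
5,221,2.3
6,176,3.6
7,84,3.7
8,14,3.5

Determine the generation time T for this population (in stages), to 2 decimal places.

4.26

lx = nx/n0 = nx/300: 1, 1, 0.95667…, 0.95, 0.86333…, 0.73667…, 0.58667…, 0.28, 0.04667…
lx·mx: 0, 1, 1.339333…, 1.33, 1.467667…, 1.694333…, 2.112…, 1.036, 0.163333… → R0 = 10.142667…
x·lx·mx: 0, 1, 2.678667…, 3.99, 5.870667…, 8.471667…, 12.672…, 7.252, 1.306667… → Σ = 43.241667…
T = 43.241667… / 10.142667… = 4.263343… → 4.26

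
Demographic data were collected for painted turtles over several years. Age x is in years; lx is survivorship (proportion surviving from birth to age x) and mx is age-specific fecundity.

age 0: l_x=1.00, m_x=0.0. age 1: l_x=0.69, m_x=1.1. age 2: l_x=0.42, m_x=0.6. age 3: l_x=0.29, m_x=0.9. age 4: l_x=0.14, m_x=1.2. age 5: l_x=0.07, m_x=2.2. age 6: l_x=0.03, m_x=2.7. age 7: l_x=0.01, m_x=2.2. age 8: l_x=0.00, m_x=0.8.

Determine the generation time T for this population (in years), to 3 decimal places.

2.433

lx·mx: 0, 0.759, 0.252, 0.261, 0.168, 0.154, 0.081, 0.022, 0 → R0 = 1.697
x·lx·mx: 0, 0.759, 0.504, 0.783, 0.672, 0.77, 0.486, 0.154, 0 → Σ = 4.128
T = 4.128 / 1.697 = 2.432528… → 2.433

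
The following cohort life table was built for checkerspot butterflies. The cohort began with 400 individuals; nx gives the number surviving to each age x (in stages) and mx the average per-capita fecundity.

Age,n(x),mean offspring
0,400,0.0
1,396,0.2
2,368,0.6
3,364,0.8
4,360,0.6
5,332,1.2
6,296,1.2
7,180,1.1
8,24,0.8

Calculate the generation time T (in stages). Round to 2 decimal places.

4.46

lx = nx/n0 = nx/400: 1, 0.99, 0.92, 0.91, 0.9, 0.83, 0.74, 0.45, 0.06
lx·mx: 0, 0.198, 0.552, 0.728, 0.54, 0.996, 0.888, 0.495, 0.048 → R0 = 4.445
x·lx·mx: 0, 0.198, 1.104, 2.184, 2.16, 4.98, 5.328, 3.465, 0.384 → Σ = 19.803
T = 19.803 / 4.445 = 4.455118… → 4.46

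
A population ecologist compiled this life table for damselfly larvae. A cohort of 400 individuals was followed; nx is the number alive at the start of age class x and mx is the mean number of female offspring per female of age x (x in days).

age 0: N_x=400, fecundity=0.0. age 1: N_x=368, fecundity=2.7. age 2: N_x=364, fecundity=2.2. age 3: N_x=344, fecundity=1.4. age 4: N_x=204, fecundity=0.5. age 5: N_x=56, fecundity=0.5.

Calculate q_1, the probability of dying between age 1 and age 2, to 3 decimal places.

0.011

lx = nx/n0 = nx/400: 1, 0.92, 0.91, 0.86, 0.51, 0.14
q_1 = (l_1 − l_2) / l_1 = (0.92 − 0.91) / 0.92
     = 0.01 / 0.92 = 0.01087… → 0.011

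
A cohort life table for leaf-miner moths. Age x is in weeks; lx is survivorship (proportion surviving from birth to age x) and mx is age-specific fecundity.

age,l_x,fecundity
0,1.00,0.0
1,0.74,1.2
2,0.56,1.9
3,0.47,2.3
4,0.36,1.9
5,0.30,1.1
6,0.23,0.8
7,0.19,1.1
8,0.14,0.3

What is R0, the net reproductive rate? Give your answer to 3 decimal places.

lx·mx by age: 0, 0.888, 1.064, 1.081, 0.684, 0.33, 0.184, 0.209, 0.042
R0 = Σ lx·mx = 4.482 → 4.482

4.482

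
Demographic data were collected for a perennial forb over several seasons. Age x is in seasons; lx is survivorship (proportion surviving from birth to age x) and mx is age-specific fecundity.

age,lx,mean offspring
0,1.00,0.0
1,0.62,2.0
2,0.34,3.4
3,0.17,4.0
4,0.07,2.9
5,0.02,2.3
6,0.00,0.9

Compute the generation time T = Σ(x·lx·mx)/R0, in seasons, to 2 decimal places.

lx·mx: 0, 1.24, 1.156, 0.68, 0.203, 0.046, 0 → R0 = 3.325
x·lx·mx: 0, 1.24, 2.312, 2.04, 0.812, 0.23, 0 → Σ = 6.634
T = 6.634 / 3.325 = 1.995188… → 2.00

2.00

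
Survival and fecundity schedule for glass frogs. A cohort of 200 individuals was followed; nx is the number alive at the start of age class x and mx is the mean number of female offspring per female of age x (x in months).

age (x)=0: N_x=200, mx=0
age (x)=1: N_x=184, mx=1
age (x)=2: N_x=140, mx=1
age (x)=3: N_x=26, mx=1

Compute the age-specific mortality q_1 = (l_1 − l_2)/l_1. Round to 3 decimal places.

lx = nx/n0 = nx/200: 1, 0.92, 0.7, 0.13
q_1 = (l_1 − l_2) / l_1 = (0.92 − 0.7) / 0.92
     = 0.22 / 0.92 = 0.23913… → 0.239

0.239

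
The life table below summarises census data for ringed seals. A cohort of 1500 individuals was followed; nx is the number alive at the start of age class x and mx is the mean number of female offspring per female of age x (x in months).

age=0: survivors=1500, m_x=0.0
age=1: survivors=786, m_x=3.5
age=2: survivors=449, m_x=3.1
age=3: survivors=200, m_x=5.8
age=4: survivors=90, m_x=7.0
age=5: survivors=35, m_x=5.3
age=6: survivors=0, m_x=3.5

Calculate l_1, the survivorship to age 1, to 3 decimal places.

0.524

l_1 = n_1/n_0 = 786/1500 = 0.524 → 0.524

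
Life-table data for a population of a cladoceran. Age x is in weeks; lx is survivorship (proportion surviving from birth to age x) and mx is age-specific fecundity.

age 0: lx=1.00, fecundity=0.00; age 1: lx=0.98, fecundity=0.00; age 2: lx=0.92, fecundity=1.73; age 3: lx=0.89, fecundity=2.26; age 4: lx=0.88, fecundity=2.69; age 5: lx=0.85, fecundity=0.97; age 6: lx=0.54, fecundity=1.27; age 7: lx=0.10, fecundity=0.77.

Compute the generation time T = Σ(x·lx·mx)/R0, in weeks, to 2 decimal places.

3.63

lx·mx: 0, 0, 1.5916, 2.0114, 2.3672, 0.8245, 0.6858, 0.077 → R0 = 7.5575
x·lx·mx: 0, 0, 3.1832, 6.0342, 9.4688, 4.1225, 4.1148, 0.539 → Σ = 27.4625
T = 27.4625 / 7.5575 = 3.633807… → 3.63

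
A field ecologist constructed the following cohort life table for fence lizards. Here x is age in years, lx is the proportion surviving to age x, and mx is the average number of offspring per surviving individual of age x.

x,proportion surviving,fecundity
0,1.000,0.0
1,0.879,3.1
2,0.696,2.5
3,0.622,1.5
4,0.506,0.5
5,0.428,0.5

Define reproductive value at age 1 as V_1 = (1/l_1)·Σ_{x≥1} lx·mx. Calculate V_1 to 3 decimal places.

lx·mx for x ≥ 1: 2.7249, 1.74, 0.933, 0.253, 0.214 → sum = 5.8649
V_1 = 5.8649 / l_1 = 5.8649 / 0.879 = 6.672241… → 6.672

6.672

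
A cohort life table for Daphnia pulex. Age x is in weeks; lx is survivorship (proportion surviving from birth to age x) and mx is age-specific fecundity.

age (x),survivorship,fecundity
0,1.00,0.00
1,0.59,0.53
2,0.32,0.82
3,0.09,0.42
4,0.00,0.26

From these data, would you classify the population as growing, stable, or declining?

R0 = Σ lx·mx = 0 + 0.3127 + 0.2624 + 0.0378 + 0 = 0.6129
R0 < 1, so the population is declining.

declining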